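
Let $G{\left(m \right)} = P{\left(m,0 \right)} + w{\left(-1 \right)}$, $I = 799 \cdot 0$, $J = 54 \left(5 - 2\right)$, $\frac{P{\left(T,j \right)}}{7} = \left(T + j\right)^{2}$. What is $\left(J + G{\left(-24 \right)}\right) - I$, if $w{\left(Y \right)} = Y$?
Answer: $4193$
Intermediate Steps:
$P{\left(T,j \right)} = 7 \left(T + j\right)^{2}$
$J = 162$ ($J = 54 \left(5 - 2\right) = 54 \cdot 3 = 162$)
$I = 0$
$G{\left(m \right)} = -1 + 7 m^{2}$ ($G{\left(m \right)} = 7 \left(m + 0\right)^{2} - 1 = 7 m^{2} - 1 = -1 + 7 m^{2}$)
$\left(J + G{\left(-24 \right)}\right) - I = \left(162 - \left(1 - 7 \left(-24\right)^{2}\right)\right) - 0 = \left(162 + \left(-1 + 7 \cdot 576\right)\right) + 0 = \left(162 + \left(-1 + 4032\right)\right) + 0 = \left(162 + 4031\right) + 0 = 4193 + 0 = 4193$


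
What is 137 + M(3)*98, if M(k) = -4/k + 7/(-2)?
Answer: -1010/3 ≈ -336.67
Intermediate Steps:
M(k) = -7/2 - 4/k (M(k) = -4/k + 7*(-½) = -4/k - 7/2 = -7/2 - 4/k)
137 + M(3)*98 = 137 + (-7/2 - 4/3)*98 = 137 - 29/6*98 = 137 - 1421/3 = -1010/3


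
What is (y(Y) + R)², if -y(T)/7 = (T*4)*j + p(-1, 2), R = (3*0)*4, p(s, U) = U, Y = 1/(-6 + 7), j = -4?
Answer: 9604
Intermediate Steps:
Y = 1 (Y = 1/1 = 1)
R = 0 (R = 0*4 = 0)
y(T) = -14 + 112*T (y(T) = -7*((T*4)*(-4) + 2) = -7*((4*T)*(-4) + 2) = -7*(-16*T + 2) = -7*(2 - 16*T) = -14 + 112*T)
(y(Y) + R)² = ((-14 + 112*1) + 0)² = ((-14 + 112) + 0)² = (98 + 0)² = 98² = 9604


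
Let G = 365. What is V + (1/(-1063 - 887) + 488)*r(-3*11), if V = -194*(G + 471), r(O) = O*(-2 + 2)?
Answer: -162184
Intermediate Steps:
r(O) = 0 (r(O) = O*0 = 0)
V = -162184 (V = -194*(365 + 471) = -194*836 = -162184)
V + (1/(-1063 - 887) + 488)*r(-3*11) = -162184 + (1/(-1063 - 887) + 488)*0 = -162184 + (1/(-1950) + 488)*0 = -162184 + (-1/1950 + 488)*0 = -162184 + (951599/1950)*0 = -162184 + 0 = -162184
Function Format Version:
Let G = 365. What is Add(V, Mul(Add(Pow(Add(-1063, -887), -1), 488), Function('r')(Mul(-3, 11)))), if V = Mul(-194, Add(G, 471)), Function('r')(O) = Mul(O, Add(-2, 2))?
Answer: -162184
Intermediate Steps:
Function('r')(O) = 0 (Function('r')(O) = Mul(O, 0) = 0)
V = -162184 (V = Mul(-194, Add(365, 471)) = Mul(-194, 836) = -162184)
Add(V, Mul(Add(Pow(Add(-1063, -887), -1), 488), Function('r')(Mul(-3, 11)))) = Add(-162184, Mul(Add(Pow(Add(-1063, -887), -1), 488), 0)) = Add(-162184, Mul(Add(Pow(-1950, -1), 488), 0)) = Add(-162184, Mul(Add(Rational(-1, 1950), 488), 0)) = Add(-162184, Mul(Rational(951599, 1950), 0)) = Add(-162184, 0) = -162184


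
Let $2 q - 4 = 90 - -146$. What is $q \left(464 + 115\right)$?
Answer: $69480$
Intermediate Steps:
$q = 120$ ($q = 2 + \frac{90 - -146}{2} = 2 + \frac{90 + 146}{2} = 2 + \frac{1}{2} \cdot 236 = 2 + 118 = 120$)
$q \left(464 + 115\right) = 120 \left(464 + 115\right) = 120 \cdot 579 = 69480$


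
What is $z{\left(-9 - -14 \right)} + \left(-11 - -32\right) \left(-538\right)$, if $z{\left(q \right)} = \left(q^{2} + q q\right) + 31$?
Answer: $-11217$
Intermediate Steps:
$z{\left(q \right)} = 31 + 2 q^{2}$ ($z{\left(q \right)} = \left(q^{2} + q^{2}\right) + 31 = 2 q^{2} + 31 = 31 + 2 q^{2}$)
$z{\left(-9 - -14 \right)} + \left(-11 - -32\right) \left(-538\right) = \left(31 + 2 \left(-9 - -14\right)^{2}\right) + \left(-11 - -32\right) \left(-538\right) = \left(31 + 2 \left(-9 + 14\right)^{2}\right) + \left(-11 + 32\right) \left(-538\right) = \left(31 + 2 \cdot 5^{2}\right) + 21 \left(-538\right) = \left(31 + 2 \cdot 25\right) - 11298 = \left(31 + 50\right) - 11298 = 81 - 11298 = -11217$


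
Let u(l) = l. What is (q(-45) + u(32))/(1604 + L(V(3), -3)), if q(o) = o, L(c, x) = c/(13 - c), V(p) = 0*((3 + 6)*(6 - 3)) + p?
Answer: -130/16043 ≈ -0.0081032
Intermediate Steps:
V(p) = p (V(p) = 0*(9*3) + p = 0*27 + p = 0 + p = p)
(q(-45) + u(32))/(1604 + L(V(3), -3)) = (-45 + 32)/(1604 - 1*3/(-13 + 3)) = -13/(1604 - 1*3/(-10)) = -13/(1604 - 1*3*(-1/10)) = -13/(1604 + 3/10) = -13/16043/10 = -13*10/16043 = -130/16043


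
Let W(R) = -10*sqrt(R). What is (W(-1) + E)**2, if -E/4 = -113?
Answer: 204204 - 9040*I ≈ 2.042e+5 - 9040.0*I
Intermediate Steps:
E = 452 (E = -4*(-113) = 452)
(W(-1) + E)**2 = (-10*I + 452)**2 = (452 - 10*I)**2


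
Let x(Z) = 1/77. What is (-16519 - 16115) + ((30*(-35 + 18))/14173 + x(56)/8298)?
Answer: -295526704475459/9055781658 ≈ -32634.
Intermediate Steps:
x(Z) = 1/77
(-16519 - 16115) + ((30*(-35 + 18))/14173 + x(56)/8298) = (-16519 - 16115) + ((30*(-35 + 18))/14173 + (1/77)/8298) = -32634 + ((30*(-17))*(1/14173) + (1/77)*(1/8298)) = -32634 + (-510*1/14173 + 1/638946) = -32634 + (-510/14173 + 1/638946) = -32634 - 325848287/9055781658 = -295526704475459/9055781658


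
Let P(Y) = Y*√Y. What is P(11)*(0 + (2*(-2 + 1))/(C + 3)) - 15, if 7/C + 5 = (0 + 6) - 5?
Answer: -15 - 88*√11/5 ≈ -73.373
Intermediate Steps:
C = -7/4 (C = 7/(-5 + ((0 + 6) - 5)) = 7/(-5 + (6 - 5)) = 7/(-5 + 1) = 7/(-4) = 7*(-¼) = -7/4 ≈ -1.7500)
P(Y) = Y^(3/2)
P(11)*(0 + (2*(-2 + 1))/(C + 3)) - 15 = 11^(3/2)*(0 + (2*(-2 + 1))/(-7/4 + 3)) - 15 = (11*√11)*(0 + (2*(-1))/(5/4)) - 15 = (11*√11)*(0 - 2*⅘) - 15 = (11*√11)*(0 - 8/5) - 15 = (11*√11)*(-8/5) - 15 = -88*√11/5 - 15 = -15 - 88*√11/5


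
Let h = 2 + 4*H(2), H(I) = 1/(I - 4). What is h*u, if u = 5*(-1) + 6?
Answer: 0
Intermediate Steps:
H(I) = 1/(-4 + I)
u = 1 (u = -5 + 6 = 1)
h = 0 (h = 2 + 4/(-4 + 2) = 2 + 4/(-2) = 2 + 4*(-½) = 2 - 2 = 0)
h*u = 0*1 = 0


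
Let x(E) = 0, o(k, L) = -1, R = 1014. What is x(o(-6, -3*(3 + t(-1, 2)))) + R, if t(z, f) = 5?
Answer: 1014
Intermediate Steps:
x(o(-6, -3*(3 + t(-1, 2)))) + R = 0 + 1014 = 1014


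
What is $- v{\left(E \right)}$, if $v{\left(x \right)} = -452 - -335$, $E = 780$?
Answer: $117$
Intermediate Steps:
$v{\left(x \right)} = -117$ ($v{\left(x \right)} = -452 + 335 = -117$)
$- v{\left(E \right)} = \left(-1\right) \left(-117\right) = 117$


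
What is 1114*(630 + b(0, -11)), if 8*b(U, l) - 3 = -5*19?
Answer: 689009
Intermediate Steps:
b(U, l) = -23/2 (b(U, l) = 3/8 + (-5*19)/8 = 3/8 + (1/8)*(-95) = 3/8 - 95/8 = -23/2)
1114*(630 + b(0, -11)) = 1114*(630 - 23/2) = 1114*(1237/2) = 689009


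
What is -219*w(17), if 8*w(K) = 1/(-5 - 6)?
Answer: 219/88 ≈ 2.4886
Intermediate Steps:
w(K) = -1/88 (w(K) = 1/(8*(-5 - 6)) = (⅛)/(-11) = (⅛)*(-1/11) = -1/88)
-219*w(17) = -219*(-1/88) = 219/88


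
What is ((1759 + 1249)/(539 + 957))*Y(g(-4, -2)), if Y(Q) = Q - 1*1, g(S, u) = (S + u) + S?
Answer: -376/17 ≈ -22.118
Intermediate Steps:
g(S, u) = u + 2*S
Y(Q) = -1 + Q (Y(Q) = Q - 1 = -1 + Q)
((1759 + 1249)/(539 + 957))*Y(g(-4, -2)) = ((1759 + 1249)/(539 + 957))*(-1 + (-2 + 2*(-4))) = (3008/1496)*(-1 + (-2 - 8)) = (3008*(1/1496))*(-1 - 10) = (376/187)*(-11) = -376/17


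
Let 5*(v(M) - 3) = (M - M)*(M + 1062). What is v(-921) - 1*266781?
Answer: -266778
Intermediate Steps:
v(M) = 3 (v(M) = 3 + ((M - M)*(M + 1062))/5 = 3 + (0*(1062 + M))/5 = 3 + (1/5)*0 = 3 + 0 = 3)
v(-921) - 1*266781 = 3 - 1*266781 = 3 - 266781 = -266778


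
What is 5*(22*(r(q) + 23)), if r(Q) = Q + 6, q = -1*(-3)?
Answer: 3520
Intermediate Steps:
q = 3
r(Q) = 6 + Q
5*(22*(r(q) + 23)) = 5*(22*((6 + 3) + 23)) = 5*(22*(9 + 23)) = 5*(22*32) = 5*704 = 3520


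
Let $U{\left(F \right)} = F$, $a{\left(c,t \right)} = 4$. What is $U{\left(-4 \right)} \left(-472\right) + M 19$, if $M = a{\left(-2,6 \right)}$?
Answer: $1964$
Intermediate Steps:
$M = 4$
$U{\left(-4 \right)} \left(-472\right) + M 19 = \left(-4\right) \left(-472\right) + 4 \cdot 19 = 1888 + 76 = 1964$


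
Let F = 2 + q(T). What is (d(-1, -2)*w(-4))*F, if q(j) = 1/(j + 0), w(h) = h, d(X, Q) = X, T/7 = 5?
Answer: 284/35 ≈ 8.1143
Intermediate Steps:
T = 35 (T = 7*5 = 35)
q(j) = 1/j
F = 71/35 (F = 2 + 1/35 = 71/35 ≈ 2.0286)
(d(-1, -2)*w(-4))*F = -1*(-4)*(71/35) = 4*(71/35) = 284/35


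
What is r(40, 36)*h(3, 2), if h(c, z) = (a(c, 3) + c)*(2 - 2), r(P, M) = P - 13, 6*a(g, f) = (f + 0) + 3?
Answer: 0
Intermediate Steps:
a(g, f) = 1/2 + f/6 (a(g, f) = ((f + 0) + 3)/6 = (f + 3)/6 = (3 + f)/6 = 1/2 + f/6)
r(P, M) = -13 + P
h(c, z) = 0 (h(c, z) = ((1/2 + (1/6)*3) + c)*(2 - 2) = ((1/2 + 1/2) + c)*0 = (1 + c)*0 = 0)
r(40, 36)*h(3, 2) = (-13 + 40)*0 = 27*0 = 0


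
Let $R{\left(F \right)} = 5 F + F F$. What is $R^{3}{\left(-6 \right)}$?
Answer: $216$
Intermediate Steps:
$R{\left(F \right)} = F^{2} + 5 F$ ($R{\left(F \right)} = 5 F + F^{2} = F^{2} + 5 F$)
$R^{3}{\left(-6 \right)} = \left(- 6 \left(5 - 6\right)\right)^{3} = \left(\left(-6\right) \left(-1\right)\right)^{3} = 6^{3} = 216$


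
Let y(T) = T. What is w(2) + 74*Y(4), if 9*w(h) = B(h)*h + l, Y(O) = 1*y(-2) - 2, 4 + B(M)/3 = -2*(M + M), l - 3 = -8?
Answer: -2741/9 ≈ -304.56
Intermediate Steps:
l = -5 (l = 3 - 8 = -5)
B(M) = -12 - 12*M (B(M) = -12 + 3*(-2*(M + M)) = -12 + 3*(-4*M) = -12 - 12*M)
Y(O) = -4 (Y(O) = 1*(-2) - 2 = -2 - 2 = -4)
w(h) = -5/9 + h*(-12 - 12*h)/9 (w(h) = ((-12 - 12*h)*h - 5)/9 = (h*(-12 - 12*h) - 5)/9 = (-5 + h*(-12 - 12*h))/9 = -5/9 + h*(-12 - 12*h)/9)
w(2) + 74*Y(4) = (-5/9 - 4/3*2*(1 + 2)) + 74*(-4) = (-5/9 - 4/3*2*3) - 296 = (-5/9 - 8) - 296 = -77/9 - 296 = -2741/9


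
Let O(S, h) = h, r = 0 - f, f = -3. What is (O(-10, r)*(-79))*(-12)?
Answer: 2844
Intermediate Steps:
r = 3 (r = 0 - 1*(-3) = 0 + 3 = 3)
(O(-10, r)*(-79))*(-12) = (3*(-79))*(-12) = -237*(-12) = 2844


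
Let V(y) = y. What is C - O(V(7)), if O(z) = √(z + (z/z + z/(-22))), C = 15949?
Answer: 15949 - 13*√22/22 ≈ 15946.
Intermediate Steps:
O(z) = √(1 + 21*z/22) (O(z) = √(z + (1 + z*(-1/22))) = √(z + (1 - z/22)) = √(1 + 21*z/22))
C - O(V(7)) = 15949 - √(484 + 462*7)/22 = 15949 - √(484 + 3234)/22 = 15949 - √3718/22 = 15949 - 13*√22/22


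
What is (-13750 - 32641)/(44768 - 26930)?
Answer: -46391/17838 ≈ -2.6007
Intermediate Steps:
(-13750 - 32641)/(44768 - 26930) = -46391/17838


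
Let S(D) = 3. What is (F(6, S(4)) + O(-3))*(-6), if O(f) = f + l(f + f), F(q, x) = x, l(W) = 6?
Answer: -36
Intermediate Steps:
O(f) = 6 + f (O(f) = f + 6 = 6 + f)
(F(6, S(4)) + O(-3))*(-6) = (3 + (6 - 3))*(-6) = (3 + 3)*(-6) = 6*(-6) = -36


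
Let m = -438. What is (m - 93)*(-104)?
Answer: 55224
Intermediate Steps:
(m - 93)*(-104) = (-438 - 93)*(-104) = -531*(-104) = 55224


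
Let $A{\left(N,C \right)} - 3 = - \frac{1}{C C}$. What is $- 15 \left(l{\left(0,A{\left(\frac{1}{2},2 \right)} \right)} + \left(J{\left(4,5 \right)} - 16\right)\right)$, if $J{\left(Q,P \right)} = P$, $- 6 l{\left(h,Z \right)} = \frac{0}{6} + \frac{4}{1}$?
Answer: $175$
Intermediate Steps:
$A{\left(N,C \right)} = 3 - \frac{1}{C^{2}}$ ($A{\left(N,C \right)} = 3 - \frac{1}{C C} = 3 - \frac{1}{C^{2}}$)
$l{\left(h,Z \right)} = - \frac{2}{3}$ ($l{\left(h,Z \right)} = - \frac{\frac{0}{6} + \frac{4}{1}}{6} = - \frac{0 \cdot \frac{1}{6} + 4 \cdot 1}{6} = - \frac{0 + 4}{6} = \left(- \frac{1}{6}\right) 4 = - \frac{2}{3}$)
$- 15 \left(l{\left(0,A{\left(\frac{1}{2},2 \right)} \right)} + \left(J{\left(4,5 \right)} - 16\right)\right) = - 15 \left(- \frac{2}{3} + \left(5 - 16\right)\right) = - 15 \left(- \frac{2}{3} - 11\right) = \left(-15\right) \left(- \frac{35}{3}\right) = 175$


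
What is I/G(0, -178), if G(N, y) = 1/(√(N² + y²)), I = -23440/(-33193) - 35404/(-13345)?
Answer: 264858975416/442960585 ≈ 597.93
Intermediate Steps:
I = 1487971772/442960585 (I = -23440*(-1/33193) - 35404*(-1/13345) = 23440/33193 + 35404/13345 = 1487971772/442960585 ≈ 3.3591)
G(N, y) = (N² + y²)^(-½)
I/G(0, -178) = 1487971772/(442960585*((0² + (-178)²)^(-½))) = 1487971772/(442960585*((0 + 31684)^(-½))) = 1487971772/(442960585*(31684^(-½))) = 1487971772/(442960585*(1/178)) = (1487971772/442960585)*178 = 264858975416/442960585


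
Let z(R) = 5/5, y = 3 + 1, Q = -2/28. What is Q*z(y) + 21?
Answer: 293/14 ≈ 20.929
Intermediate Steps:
Q = -1/14 (Q = -2*1/28 = -1/14 ≈ -0.071429)
y = 4
z(R) = 1 (z(R) = 5*(⅕) = 1)
Q*z(y) + 21 = -1/14*1 + 21 = -1/14 + 21 = 293/14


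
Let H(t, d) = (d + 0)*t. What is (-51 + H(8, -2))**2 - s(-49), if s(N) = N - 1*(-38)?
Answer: 4500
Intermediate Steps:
H(t, d) = d*t
s(N) = 38 + N (s(N) = N + 38 = 38 + N)
(-51 + H(8, -2))**2 - s(-49) = (-51 - 2*8)**2 - (38 - 49) = (-51 - 16)**2 - 1*(-11) = (-67)**2 + 11 = 4489 + 11 = 4500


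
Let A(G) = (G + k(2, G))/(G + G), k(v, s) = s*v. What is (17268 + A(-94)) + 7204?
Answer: 48947/2 ≈ 24474.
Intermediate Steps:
A(G) = 3/2 (A(G) = (G + G*2)/(G + G) = (G + 2*G)/((2*G)) = (3*G)*(1/(2*G)) = 3/2)
(17268 + A(-94)) + 7204 = (17268 + 3/2) + 7204 = 34539/2 + 7204 = 48947/2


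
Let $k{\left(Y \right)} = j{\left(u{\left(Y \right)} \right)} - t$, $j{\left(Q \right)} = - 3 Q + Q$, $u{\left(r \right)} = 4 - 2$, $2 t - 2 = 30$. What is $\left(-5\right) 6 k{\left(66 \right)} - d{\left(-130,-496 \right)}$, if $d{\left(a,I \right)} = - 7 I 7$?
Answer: $-23704$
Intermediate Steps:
$t = 16$ ($t = 1 + \frac{1}{2} \cdot 30 = 1 + 15 = 16$)
$u{\left(r \right)} = 2$
$j{\left(Q \right)} = - 2 Q$
$k{\left(Y \right)} = -20$ ($k{\left(Y \right)} = \left(-2\right) 2 - 16 = -4 - 16 = -20$)
$d{\left(a,I \right)} = - 49 I$
$\left(-5\right) 6 k{\left(66 \right)} - d{\left(-130,-496 \right)} = \left(-5\right) 6 \left(-20\right) - \left(-49\right) \left(-496\right) = \left(-30\right) \left(-20\right) - 24304 = 600 - 24304 = -23704$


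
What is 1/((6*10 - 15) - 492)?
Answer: -1/447 ≈ -0.0022371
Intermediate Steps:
1/((6*10 - 15) - 492) = 1/((60 - 15) - 492) = 1/(45 - 492) = 1/(-447) = -1/447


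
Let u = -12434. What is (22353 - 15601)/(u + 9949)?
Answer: -6752/2485 ≈ -2.7171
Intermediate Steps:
(22353 - 15601)/(u + 9949) = (22353 - 15601)/(-12434 + 9949) = 6752/(-2485) = 6752*(-1/2485) = -6752/2485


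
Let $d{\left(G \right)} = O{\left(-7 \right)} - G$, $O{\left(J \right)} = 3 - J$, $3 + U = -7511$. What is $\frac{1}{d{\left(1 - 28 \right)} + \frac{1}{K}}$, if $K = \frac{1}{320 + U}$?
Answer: $- \frac{1}{7157} \approx -0.00013972$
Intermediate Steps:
$U = -7514$ ($U = -3 - 7511 = -7514$)
$d{\left(G \right)} = 10 - G$ ($d{\left(G \right)} = \left(3 - -7\right) - G = \left(3 + 7\right) - G = 10 - G$)
$K = - \frac{1}{7194}$ ($K = \frac{1}{320 - 7514} = \frac{1}{-7194} = - \frac{1}{7194} \approx -0.000139$)
$\frac{1}{d{\left(1 - 28 \right)} + \frac{1}{K}} = \frac{1}{\left(10 - \left(1 - 28\right)\right) + \frac{1}{- \frac{1}{7194}}} = \frac{1}{\left(10 - -27\right) - 7194} = \frac{1}{\left(10 + 27\right) - 7194} = \frac{1}{37 - 7194} = \frac{1}{-7157} = - \frac{1}{7157}$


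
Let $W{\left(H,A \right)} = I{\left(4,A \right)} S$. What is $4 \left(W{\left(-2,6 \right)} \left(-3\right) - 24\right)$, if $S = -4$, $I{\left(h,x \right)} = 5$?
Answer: $144$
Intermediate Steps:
$W{\left(H,A \right)} = -20$ ($W{\left(H,A \right)} = 5 \left(-4\right) = -20$)
$4 \left(W{\left(-2,6 \right)} \left(-3\right) - 24\right) = 4 \left(\left(-20\right) \left(-3\right) - 24\right) = 4 \left(60 - 24\right) = 4 \cdot 36 = 144$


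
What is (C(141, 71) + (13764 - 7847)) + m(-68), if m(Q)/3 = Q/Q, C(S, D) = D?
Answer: 5991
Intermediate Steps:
m(Q) = 3 (m(Q) = 3*(Q/Q) = 3*1 = 3)
(C(141, 71) + (13764 - 7847)) + m(-68) = (71 + (13764 - 7847)) + 3 = (71 + 5917) + 3 = 5988 + 3 = 5991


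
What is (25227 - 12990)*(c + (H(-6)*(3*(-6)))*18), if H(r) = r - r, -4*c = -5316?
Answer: 16262973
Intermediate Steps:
c = 1329 (c = -1/4*(-5316) = 1329)
H(r) = 0
(25227 - 12990)*(c + (H(-6)*(3*(-6)))*18) = (25227 - 12990)*(1329 + (0*(3*(-6)))*18) = 12237*(1329 + (0*(-18))*18) = 12237*(1329 + 0*18) = 12237*(1329 + 0) = 12237*1329 = 16262973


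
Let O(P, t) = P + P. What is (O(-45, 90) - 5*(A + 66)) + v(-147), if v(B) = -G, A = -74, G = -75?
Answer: 25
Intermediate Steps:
O(P, t) = 2*P
v(B) = 75 (v(B) = -1*(-75) = 75)
(O(-45, 90) - 5*(A + 66)) + v(-147) = (2*(-45) - 5*(-74 + 66)) + 75 = (-90 - 5*(-8)) + 75 = (-90 + 40) + 75 = -50 + 75 = 25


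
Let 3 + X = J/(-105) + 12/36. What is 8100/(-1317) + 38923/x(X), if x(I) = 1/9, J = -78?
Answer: 153782073/439 ≈ 3.5030e+5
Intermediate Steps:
X = -202/105 (X = -3 + (-78/(-105) + 12/36) = -3 + (-78*(-1/105) + 12*(1/36)) = -3 + (26/35 + ⅓) = -3 + 113/105 = -202/105 ≈ -1.9238)
x(I) = ⅑
8100/(-1317) + 38923/x(X) = 8100/(-1317) + 38923/(⅑) = 8100*(-1/1317) + 38923*9 = -2700/439 + 350307 = 153782073/439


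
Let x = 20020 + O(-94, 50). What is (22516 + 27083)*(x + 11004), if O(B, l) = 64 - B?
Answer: 1546596018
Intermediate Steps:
x = 20178 (x = 20020 + (64 - 1*(-94)) = 20020 + (64 + 94) = 20020 + 158 = 20178)
(22516 + 27083)*(x + 11004) = (22516 + 27083)*(20178 + 11004) = 49599*31182 = 1546596018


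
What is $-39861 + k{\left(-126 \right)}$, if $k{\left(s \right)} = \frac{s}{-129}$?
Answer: $- \frac{1713981}{43} \approx -39860.0$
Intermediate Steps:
$k{\left(s \right)} = - \frac{s}{129}$ ($k{\left(s \right)} = s \left(- \frac{1}{129}\right) = - \frac{s}{129}$)
$-39861 + k{\left(-126 \right)} = -39861 - - \frac{42}{43} = -39861 + \frac{42}{43} = - \frac{1713981}{43}$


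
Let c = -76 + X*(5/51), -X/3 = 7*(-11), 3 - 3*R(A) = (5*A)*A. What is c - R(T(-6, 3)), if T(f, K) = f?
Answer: 96/17 ≈ 5.6471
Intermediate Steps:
R(A) = 1 - 5*A²/3 (R(A) = 1 - 5*A*A/3 = 1 - 5*A²/3)
X = 231 (X = -21*(-11) = -3*(-77) = 231)
c = -907/17 (c = -76 + 231*(5/51) = -76 + 385/17 = -907/17 ≈ -53.353)
c - R(T(-6, 3)) = -907/17 - (1 - 5/3*(-6)²) = -907/17 - (1 - 5/3*36) = -907/17 - (1 - 60) = -907/17 - 1*(-59) = -907/17 + 59 = 96/17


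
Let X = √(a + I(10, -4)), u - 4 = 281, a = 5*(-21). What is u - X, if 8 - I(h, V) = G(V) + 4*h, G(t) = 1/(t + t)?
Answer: 285 - I*√2190/4 ≈ 285.0 - 11.699*I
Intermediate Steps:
G(t) = 1/(2*t)
I(h, V) = 8 - 4*h - 1/(2*V) (I(h, V) = 8 - (1/(2*V) + 4*h) = 8 + (-4*h - 1/(2*V)) = 8 - 4*h - 1/(2*V))
a = -105
u = 285 (u = 4 + 281 = 285)
X = I*√2190/4 (X = √(-105 + (8 - 4*10 - ½/(-4))) = √(-105 + (8 - 40 - ½*(-¼))) = √(-105 + (8 - 40 + ⅛)) = √(-105 - 255/8) = √(-1095/8) = I*√2190/4 ≈ 11.699*I)
u - X = 285 - I*√2190/4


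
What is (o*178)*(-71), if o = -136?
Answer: 1718768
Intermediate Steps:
(o*178)*(-71) = -136*178*(-71) = -24208*(-71) = 1718768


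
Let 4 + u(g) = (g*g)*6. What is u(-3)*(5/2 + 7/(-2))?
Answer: -50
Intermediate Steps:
u(g) = -4 + 6*g² (u(g) = -4 + (g*g)*6 = -4 + g²*6 = -4 + 6*g²)
u(-3)*(5/2 + 7/(-2)) = (-4 + 6*(-3)²)*(5/2 + 7/(-2)) = (-4 + 6*9)*(5*(½) + 7*(-½)) = (-4 + 54)*(5/2 - 7/2) = 50*(-1) = -50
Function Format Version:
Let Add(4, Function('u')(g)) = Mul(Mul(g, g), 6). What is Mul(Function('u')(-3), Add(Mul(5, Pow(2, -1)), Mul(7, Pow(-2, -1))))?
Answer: -50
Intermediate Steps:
Function('u')(g) = Add(-4, Mul(6, Pow(g, 2))) (Function('u')(g) = Add(-4, Mul(Mul(g, g), 6)) = Add(-4, Mul(Pow(g, 2), 6)) = Add(-4, Mul(6, Pow(g, 2))))
Mul(Function('u')(-3), Add(Mul(5, Pow(2, -1)), Mul(7, Pow(-2, -1)))) = Mul(Add(-4, Mul(6, Pow(-3, 2))), Add(Mul(5, Pow(2, -1)), Mul(7, Pow(-2, -1)))) = Mul(Add(-4, Mul(6, 9)), Add(Mul(5, Rational(1, 2)), Mul(7, Rational(-1, 2)))) = Mul(Add(-4, 54), Add(Rational(5, 2), Rational(-7, 2))) = Mul(50, -1) = -50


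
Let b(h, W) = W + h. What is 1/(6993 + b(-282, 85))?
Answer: 1/6796 ≈ 0.00014715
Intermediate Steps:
1/(6993 + b(-282, 85)) = 1/(6993 + (85 - 282)) = 1/(6993 - 197) = 1/6796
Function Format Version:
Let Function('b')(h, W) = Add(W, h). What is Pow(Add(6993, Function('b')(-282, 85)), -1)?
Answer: Rational(1, 6796) ≈ 0.00014715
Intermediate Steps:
Pow(Add(6993, Function('b')(-282, 85)), -1) = Pow(Add(6993, Add(85, -282)), -1) = Pow(Add(6993, -197), -1) = Pow(6796, -1) = Rational(1, 6796)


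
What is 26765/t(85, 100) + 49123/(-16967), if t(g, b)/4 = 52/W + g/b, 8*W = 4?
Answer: 2167597844/35579799 ≈ 60.922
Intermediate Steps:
W = 1/2 (W = (1/8)*4 = 1/2 ≈ 0.50000)
t(g, b) = 416 + 4*g/b (t(g, b) = 4*(52/(1/2) + g/b) = 4*(52*2 + g/b) = 4*(104 + g/b) = 416 + 4*g/b)
26765/t(85, 100) + 49123/(-16967) = 26765/(416 + 4*85/100) + 49123/(-16967) = 26765/(416 + 4*85*(1/100)) + 49123*(-1/16967) = 26765/(416 + 17/5) - 49123/16967 = 26765/(2097/5) - 49123/16967 = 26765*(5/2097) - 49123/16967 = 133825/2097 - 49123/16967 = 2167597844/35579799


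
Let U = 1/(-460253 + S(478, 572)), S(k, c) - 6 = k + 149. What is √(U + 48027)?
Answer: √51763928037955/32830 ≈ 219.15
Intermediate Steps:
S(k, c) = 155 + k (S(k, c) = 6 + (k + 149) = 6 + (149 + k) = 155 + k)
U = -1/459620 (U = 1/(-460253 + (155 + 478)) = 1/(-460253 + 633) = 1/(-459620) = -1/459620 ≈ -2.1757e-6)
√(U + 48027) = √(-1/459620 + 48027) = √(22074169739/459620) = √51763928037955/32830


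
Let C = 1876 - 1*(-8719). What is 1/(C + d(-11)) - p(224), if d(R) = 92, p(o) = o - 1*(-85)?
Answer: -3302282/10687 ≈ -309.00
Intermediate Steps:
p(o) = 85 + o (p(o) = o + 85 = 85 + o)
C = 10595 (C = 1876 + 8719 = 10595)
1/(C + d(-11)) - p(224) = 1/(10595 + 92) - (85 + 224) = 1/10687 - 1*309 = 1/10687 - 309 = -3302282/10687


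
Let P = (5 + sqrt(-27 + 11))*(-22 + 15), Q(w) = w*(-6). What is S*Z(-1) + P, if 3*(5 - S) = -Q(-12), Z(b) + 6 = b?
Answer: -238 - 28*I ≈ -238.0 - 28.0*I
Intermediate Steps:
Q(w) = -6*w
Z(b) = -6 + b
S = 29 (S = 5 - (-1)*(-6*(-12))/3 = 5 - (-1)*72/3 = 5 - 1/3*(-72) = 5 + 24 = 29)
P = -35 - 28*I (P = (5 + sqrt(-16))*(-7) = (5 + 4*I)*(-7) = -35 - 28*I ≈ -35.0 - 28.0*I)
S*Z(-1) + P = 29*(-6 - 1) + (-35 - 28*I) = 29*(-7) + (-35 - 28*I) = -203 + (-35 - 28*I) = -238 - 28*I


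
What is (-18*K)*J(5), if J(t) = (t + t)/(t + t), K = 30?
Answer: -540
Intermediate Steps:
J(t) = 1 (J(t) = (2*t)/((2*t)) = (2*t)*(1/(2*t)) = 1)
(-18*K)*J(5) = -18*30*1 = -540*1 = -540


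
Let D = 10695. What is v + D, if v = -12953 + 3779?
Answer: 1521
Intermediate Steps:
v = -9174
v + D = -9174 + 10695 = 1521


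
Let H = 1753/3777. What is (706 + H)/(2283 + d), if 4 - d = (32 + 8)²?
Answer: 2668315/2594799 ≈ 1.0283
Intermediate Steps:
d = -1596 (d = 4 - (32 + 8)² = 4 - 1*40² = 4 - 1*1600 = 4 - 1600 = -1596)
H = 1753/3777 (H = 1753*(1/3777) = 1753/3777 ≈ 0.46413)
(706 + H)/(2283 + d) = (706 + 1753/3777)/(2283 - 1596) = (2668315/3777)/687 = (2668315/3777)*(1/687) = 2668315/2594799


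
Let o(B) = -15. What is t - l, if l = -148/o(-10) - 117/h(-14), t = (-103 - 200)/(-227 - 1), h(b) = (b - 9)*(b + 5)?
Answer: -209039/26220 ≈ -7.9725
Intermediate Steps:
h(b) = (-9 + b)*(5 + b)
t = 101/76 (t = -303/(-228) = -303*(-1/228) = 101/76 ≈ 1.3289)
l = 3209/345 (l = -148/(-15) - 117/(-45 + (-14)**2 - 4*(-14)) = -148*(-1/15) - 117/(-45 + 196 + 56) = 148/15 - 117/207 = 148/15 - 117*1/207 = 148/15 - 13/23 = 3209/345 ≈ 9.3015)
t - l = 101/76 - 1*3209/345 = 101/76 - 3209/345 = -209039/26220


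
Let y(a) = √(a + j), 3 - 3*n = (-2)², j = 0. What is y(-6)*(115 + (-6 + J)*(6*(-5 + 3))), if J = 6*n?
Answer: 211*I*√6 ≈ 516.84*I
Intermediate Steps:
n = -⅓ (n = 1 - ⅓*(-2)² = 1 - ⅓*4 = 1 - 4/3 = -⅓ ≈ -0.33333)
J = -2 (J = 6*(-⅓) = -2)
y(a) = √a (y(a) = √(a + 0) = √a)
y(-6)*(115 + (-6 + J)*(6*(-5 + 3))) = √(-6)*(115 + (-6 - 2)*(6*(-5 + 3))) = (I*√6)*(115 - 48*(-2)) = (I*√6)*(115 - 8*(-12)) = (I*√6)*(115 + 96) = (I*√6)*211 = 211*I*√6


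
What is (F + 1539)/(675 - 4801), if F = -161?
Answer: -689/2063 ≈ -0.33398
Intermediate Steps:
(F + 1539)/(675 - 4801) = (-161 + 1539)/(675 - 4801) = 1378/(-4126) = 1378*(-1/4126) = -689/2063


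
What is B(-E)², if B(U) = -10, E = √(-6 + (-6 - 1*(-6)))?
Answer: 100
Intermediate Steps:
E = I*√6 (E = √(-6 + (-6 + 6)) = √(-6 + 0) = √(-6) = I*√6 ≈ 2.4495*I)
B(-E)² = (-10)² = 100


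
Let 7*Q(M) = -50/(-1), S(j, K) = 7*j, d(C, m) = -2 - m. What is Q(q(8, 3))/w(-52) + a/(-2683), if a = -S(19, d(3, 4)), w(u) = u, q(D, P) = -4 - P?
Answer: -42869/488306 ≈ -0.087791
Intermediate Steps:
a = -133 (a = -7*19 = -1*133 = -133)
Q(M) = 50/7 (Q(M) = (-50/(-1))/7 = (-50*(-1))/7 = (⅐)*50 = 50/7)
Q(q(8, 3))/w(-52) + a/(-2683) = (50/7)/(-52) - 133/(-2683) = (50/7)*(-1/52) - 133*(-1/2683) = -25/182 + 133/2683 = -42869/488306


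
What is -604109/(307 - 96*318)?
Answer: 604109/30221 ≈ 19.990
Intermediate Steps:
-604109/(307 - 96*318) = -604109/(307 - 30528) = -604109/(-30221) = -604109*(-1/30221) = 604109/30221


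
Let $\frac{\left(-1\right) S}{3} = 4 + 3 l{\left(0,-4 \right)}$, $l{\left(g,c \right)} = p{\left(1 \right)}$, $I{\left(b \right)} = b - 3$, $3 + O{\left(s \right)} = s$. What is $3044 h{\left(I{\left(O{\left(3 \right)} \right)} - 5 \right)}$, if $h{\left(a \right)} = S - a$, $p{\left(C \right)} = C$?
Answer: $-39572$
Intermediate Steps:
$O{\left(s \right)} = -3 + s$
$I{\left(b \right)} = -3 + b$
$l{\left(g,c \right)} = 1$
$S = -21$ ($S = - 3 \left(4 + 3 \cdot 1\right) = - 3 \left(4 + 3\right) = \left(-3\right) 7 = -21$)
$h{\left(a \right)} = -21 - a$
$3044 h{\left(I{\left(O{\left(3 \right)} \right)} - 5 \right)} = 3044 \left(-21 - \left(\left(-3 + \left(-3 + 3\right)\right) - 5\right)\right) = 3044 \left(-21 - \left(\left(-3 + 0\right) - 5\right)\right) = 3044 \left(-21 - \left(-3 - 5\right)\right) = 3044 \left(-21 - -8\right) = 3044 \left(-21 + 8\right) = 3044 \left(-13\right) = -39572$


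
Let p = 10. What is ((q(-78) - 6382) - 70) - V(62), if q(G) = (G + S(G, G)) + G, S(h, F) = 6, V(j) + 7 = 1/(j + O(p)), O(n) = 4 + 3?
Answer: -455056/69 ≈ -6595.0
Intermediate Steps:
O(n) = 7
V(j) = -7 + 1/(7 + j) (V(j) = -7 + 1/(j + 7) = -7 + 1/(7 + j))
q(G) = 6 + 2*G (q(G) = (G + 6) + G = (6 + G) + G = 6 + 2*G)
((q(-78) - 6382) - 70) - V(62) = (((6 + 2*(-78)) - 6382) - 70) - (-48 - 7*62)/(7 + 62) = (((6 - 156) - 6382) - 70) - (-48 - 434)/69 = ((-150 - 6382) - 70) - (-482)/69 = (-6532 - 70) - 1*(-482/69) = -6602 + 482/69 = -455056/69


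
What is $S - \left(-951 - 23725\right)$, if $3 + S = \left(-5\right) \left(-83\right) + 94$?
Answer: $25182$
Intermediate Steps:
$S = 506$ ($S = -3 + \left(\left(-5\right) \left(-83\right) + 94\right) = -3 + \left(415 + 94\right) = -3 + 509 = 506$)
$S - \left(-951 - 23725\right) = 506 - \left(-951 - 23725\right) = 506 - -24676 = 506 + 24676 = 25182$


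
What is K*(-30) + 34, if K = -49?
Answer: 1504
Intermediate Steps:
K*(-30) + 34 = -49*(-30) + 34 = 1470 + 34 = 1504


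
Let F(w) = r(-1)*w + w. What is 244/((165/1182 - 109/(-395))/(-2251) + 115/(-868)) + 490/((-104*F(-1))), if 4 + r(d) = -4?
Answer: -1929792552724575/1048925653828 ≈ -1839.8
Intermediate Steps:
r(d) = -8 (r(d) = -4 - 4 = -8)
F(w) = -7*w (F(w) = -8*w + w = -7*w)
244/((165/1182 - 109/(-395))/(-2251) + 115/(-868)) + 490/((-104*F(-1))) = 244/((165/1182 - 109/(-395))/(-2251) + 115/(-868)) + 490/((-(-728)*(-1))) = 244/((165*(1/1182) - 109*(-1/395))*(-1/2251) + 115*(-1/868)) + 490/((-104*7)) = 244/((55/394 + 109/395)*(-1/2251) - 115/868) + 490/(-728) = 244/((64671/155630)*(-1/2251) - 115/868) + 490*(-1/728) = 244/(-64671/350323130 - 115/868) - 35/52 = 244/(-20171647189/152040238420) - 35/52 = 244*(-152040238420/20171647189) - 35/52 = -37097818174480/20171647189 - 35/52 = -1929792552724575/1048925653828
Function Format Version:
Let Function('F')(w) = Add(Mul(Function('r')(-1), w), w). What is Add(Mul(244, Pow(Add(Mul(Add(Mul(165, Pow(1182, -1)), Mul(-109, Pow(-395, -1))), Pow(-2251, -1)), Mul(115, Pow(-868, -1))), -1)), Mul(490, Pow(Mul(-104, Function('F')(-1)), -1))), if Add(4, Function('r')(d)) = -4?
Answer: Rational(-1929792552724575, 1048925653828) ≈ -1839.8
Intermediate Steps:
Function('r')(d) = -8 (Function('r')(d) = Add(-4, -4) = -8)
Function('F')(w) = Mul(-7, w) (Function('F')(w) = Add(Mul(-8, w), w) = Mul(-7, w))
Add(Mul(244, Pow(Add(Mul(Add(Mul(165, Pow(1182, -1)), Mul(-109, Pow(-395, -1))), Pow(-2251, -1)), Mul(115, Pow(-868, -1))), -1)), Mul(490, Pow(Mul(-104, Function('F')(-1)), -1))) = Add(Mul(244, Pow(Add(Mul(Add(Mul(165, Pow(1182, -1)), Mul(-109, Pow(-395, -1))), Pow(-2251, -1)), Mul(115, Pow(-868, -1))), -1)), Mul(490, Pow(Mul(-104, Mul(-7, -1)), -1))) = Add(Mul(244, Pow(Add(Mul(Add(Mul(165, Rational(1, 1182)), Mul(-109, Rational(-1, 395))), Rational(-1, 2251)), Mul(115, Rational(-1, 868))), -1)), Mul(490, Pow(Mul(-104, 7), -1))) = Add(Mul(244, Pow(Add(Mul(Add(Rational(55, 394), Rational(109, 395)), Rational(-1, 2251)), Rational(-115, 868)), -1)), Mul(490, Pow(-728, -1))) = Add(Mul(244, Pow(Add(Mul(Rational(64671, 155630), Rational(-1, 2251)), Rational(-115, 868)), -1)), Mul(490, Rational(-1, 728))) = Add(Mul(244, Pow(Add(Rational(-64671, 350323130), Rational(-115, 868)), -1)), Rational(-35, 52)) = Add(Mul(244, Pow(Rational(-20171647189, 152040238420), -1)), Rational(-35, 52)) = Add(Mul(244, Rational(-152040238420, 20171647189)), Rational(-35, 52)) = Add(Rational(-37097818174480, 20171647189), Rational(-35, 52)) = Rational(-1929792552724575, 1048925653828)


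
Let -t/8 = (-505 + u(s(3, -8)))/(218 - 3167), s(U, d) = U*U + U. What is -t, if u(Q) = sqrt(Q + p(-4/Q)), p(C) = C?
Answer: 4040/2949 - 8*sqrt(105)/8847 ≈ 1.3607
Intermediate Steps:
s(U, d) = U + U**2 (s(U, d) = U**2 + U = U + U**2)
u(Q) = sqrt(Q - 4/Q)
t = -4040/2949 + 8*sqrt(105)/8847 (t = -8*(-505 + sqrt(3*(1 + 3) - 4*1/(3*(1 + 3))))/(218 - 3167) = -8*(-505 + sqrt(3*4 - 4/(3*4)))/(-2949) = -8*(-505 + sqrt(12 - 4/12))*(-1)/2949 = -8*(-505 + sqrt(12 - 4*1/12))*(-1)/2949 = -8*(-505 + sqrt(12 - 1/3))*(-1)/2949 = -8*(-505 + sqrt(35/3))*(-1)/2949 = -8*(-505 + sqrt(105)/3)*(-1)/2949 = -8*(505/2949 - sqrt(105)/8847) = -4040/2949 + 8*sqrt(105)/8847 ≈ -1.3607)
-t = -(-4040/2949 + 8*sqrt(105)/8847) = 4040/2949 - 8*sqrt(105)/8847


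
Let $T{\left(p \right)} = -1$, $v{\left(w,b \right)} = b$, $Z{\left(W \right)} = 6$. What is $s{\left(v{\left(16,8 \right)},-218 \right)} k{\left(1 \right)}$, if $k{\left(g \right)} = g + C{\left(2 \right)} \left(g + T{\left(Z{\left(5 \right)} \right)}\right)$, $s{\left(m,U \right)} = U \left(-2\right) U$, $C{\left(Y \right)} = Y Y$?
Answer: $-95048$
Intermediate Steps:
$C{\left(Y \right)} = Y^{2}$
$s{\left(m,U \right)} = - 2 U^{2}$ ($s{\left(m,U \right)} = - 2 U U = - 2 U^{2}$)
$k{\left(g \right)} = -4 + 5 g$ ($k{\left(g \right)} = g + 2^{2} \left(g - 1\right) = g + 4 \left(-1 + g\right) = g + \left(-4 + 4 g\right) = -4 + 5 g$)
$s{\left(v{\left(16,8 \right)},-218 \right)} k{\left(1 \right)} = - 2 \left(-218\right)^{2} \left(-4 + 5 \cdot 1\right) = \left(-2\right) 47524 \left(-4 + 5\right) = \left(-95048\right) 1 = -95048$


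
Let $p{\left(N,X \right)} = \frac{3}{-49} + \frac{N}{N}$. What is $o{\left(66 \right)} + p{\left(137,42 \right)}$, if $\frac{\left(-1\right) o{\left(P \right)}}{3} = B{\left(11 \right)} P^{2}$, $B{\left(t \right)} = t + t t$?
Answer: $- \frac{84523778}{49} \approx -1.725 \cdot 10^{6}$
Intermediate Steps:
$B{\left(t \right)} = t + t^{2}$
$o{\left(P \right)} = - 396 P^{2}$ ($o{\left(P \right)} = - 3 \cdot 11 \left(1 + 11\right) P^{2} = - 3 \cdot 11 \cdot 12 P^{2} = - 3 \cdot 132 P^{2} = - 396 P^{2}$)
$p{\left(N,X \right)} = \frac{46}{49}$ ($p{\left(N,X \right)} = 3 \left(- \frac{1}{49}\right) + 1 = - \frac{3}{49} + 1 = \frac{46}{49}$)
$o{\left(66 \right)} + p{\left(137,42 \right)} = - 396 \cdot 66^{2} + \frac{46}{49} = \left(-396\right) 4356 + \frac{46}{49} = -1724976 + \frac{46}{49} = - \frac{84523778}{49}$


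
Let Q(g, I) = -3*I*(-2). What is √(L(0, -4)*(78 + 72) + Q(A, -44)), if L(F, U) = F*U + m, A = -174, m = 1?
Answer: I*√114 ≈ 10.677*I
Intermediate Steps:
Q(g, I) = 6*I
L(F, U) = 1 + F*U (L(F, U) = F*U + 1 = 1 + F*U)
√(L(0, -4)*(78 + 72) + Q(A, -44)) = √((1 + 0*(-4))*(78 + 72) + 6*(-44)) = √((1 + 0)*150 - 264) = √(1*150 - 264) = √(150 - 264) = √(-114) = I*√114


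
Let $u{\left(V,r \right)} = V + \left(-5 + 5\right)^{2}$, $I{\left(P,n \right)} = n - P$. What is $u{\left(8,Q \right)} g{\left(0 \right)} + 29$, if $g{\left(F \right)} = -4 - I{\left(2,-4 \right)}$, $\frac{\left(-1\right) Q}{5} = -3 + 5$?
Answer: $45$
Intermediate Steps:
$Q = -10$ ($Q = - 5 \left(-3 + 5\right) = \left(-5\right) 2 = -10$)
$u{\left(V,r \right)} = V$ ($u{\left(V,r \right)} = V + 0^{2} = V + 0 = V$)
$g{\left(F \right)} = 2$ ($g{\left(F \right)} = -4 - \left(-4 - 2\right) = -4 - -6 = -4 + 6 = 2$)
$u{\left(8,Q \right)} g{\left(0 \right)} + 29 = 8 \cdot 2 + 29 = 16 + 29 = 45$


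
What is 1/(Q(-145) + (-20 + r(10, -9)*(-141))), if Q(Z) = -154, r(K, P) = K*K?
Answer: -1/14274 ≈ -7.0057e-5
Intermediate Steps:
r(K, P) = K²
1/(Q(-145) + (-20 + r(10, -9)*(-141))) = 1/(-154 + (-20 + 10²*(-141))) = 1/(-154 + (-20 + 100*(-141))) = 1/(-154 + (-20 - 14100)) = 1/(-154 - 14120) = 1/(-14274) = -1/14274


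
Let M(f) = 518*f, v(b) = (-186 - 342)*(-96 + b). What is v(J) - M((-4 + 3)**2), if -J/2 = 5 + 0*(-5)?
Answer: 55450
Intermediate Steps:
J = -10 (J = -2*(5 + 0*(-5)) = -2*(5 + 0) = -2*5 = -10)
v(b) = 50688 - 528*b (v(b) = -528*(-96 + b) = 50688 - 528*b)
v(J) - M((-4 + 3)**2) = (50688 - 528*(-10)) - 518*(-4 + 3)**2 = (50688 + 5280) - 518*(-1)**2 = 55968 - 518 = 55450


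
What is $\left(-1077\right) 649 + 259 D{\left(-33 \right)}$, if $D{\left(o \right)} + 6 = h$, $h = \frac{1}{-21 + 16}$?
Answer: $- \frac{3502894}{5} \approx -7.0058 \cdot 10^{5}$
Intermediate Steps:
$h = - \frac{1}{5}$ ($h = \frac{1}{-5} = - \frac{1}{5} \approx -0.2$)
$D{\left(o \right)} = - \frac{31}{5}$ ($D{\left(o \right)} = -6 - \frac{1}{5} = - \frac{31}{5}$)
$\left(-1077\right) 649 + 259 D{\left(-33 \right)} = \left(-1077\right) 649 + 259 \left(- \frac{31}{5}\right) = -698973 - \frac{8029}{5} = - \frac{3502894}{5}$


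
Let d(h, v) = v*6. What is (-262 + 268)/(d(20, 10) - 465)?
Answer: -2/135 ≈ -0.014815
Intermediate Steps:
d(h, v) = 6*v
(-262 + 268)/(d(20, 10) - 465) = (-262 + 268)/(6*10 - 465) = 6/(60 - 465) = 6/(-405) = 6*(-1/405) = -2/135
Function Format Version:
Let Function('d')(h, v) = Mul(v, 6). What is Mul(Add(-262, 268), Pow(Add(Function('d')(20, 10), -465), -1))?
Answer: Rational(-2, 135) ≈ -0.014815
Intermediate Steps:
Function('d')(h, v) = Mul(6, v)
Mul(Add(-262, 268), Pow(Add(Function('d')(20, 10), -465), -1)) = Mul(Add(-262, 268), Pow(Add(Mul(6, 10), -465), -1)) = Mul(6, Pow(Add(60, -465), -1)) = Mul(6, Pow(-405, -1)) = Mul(6, Rational(-1, 405)) = Rational(-2, 135)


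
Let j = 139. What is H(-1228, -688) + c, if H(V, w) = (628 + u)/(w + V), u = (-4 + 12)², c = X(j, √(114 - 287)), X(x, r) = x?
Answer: 66408/479 ≈ 138.64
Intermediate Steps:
c = 139
u = 64 (u = 8² = 64)
H(V, w) = 692/(V + w) (H(V, w) = (628 + 64)/(w + V) = 692/(V + w))
H(-1228, -688) + c = 692/(-1228 - 688) + 139 = 692/(-1916) + 139 = 692*(-1/1916) + 139 = -173/479 + 139 = 66408/479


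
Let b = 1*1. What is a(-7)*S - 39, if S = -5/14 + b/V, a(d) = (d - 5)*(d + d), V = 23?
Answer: -2109/23 ≈ -91.696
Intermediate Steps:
a(d) = 2*d*(-5 + d) (a(d) = (-5 + d)*(2*d) = 2*d*(-5 + d))
b = 1
S = -101/322 (S = -5/14 + 1/23 = -101/322 ≈ -0.31366)
a(-7)*S - 39 = (2*(-7)*(-5 - 7))*(-101/322) - 39 = (2*(-7)*(-12))*(-101/322) - 39 = 168*(-101/322) - 39 = -1212/23 - 39 = -2109/23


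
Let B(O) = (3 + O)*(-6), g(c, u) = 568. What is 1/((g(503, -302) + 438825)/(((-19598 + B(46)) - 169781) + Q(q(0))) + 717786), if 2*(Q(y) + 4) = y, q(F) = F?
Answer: 189677/136147055729 ≈ 1.3932e-6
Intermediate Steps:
Q(y) = -4 + y/2
B(O) = -18 - 6*O
1/((g(503, -302) + 438825)/(((-19598 + B(46)) - 169781) + Q(q(0))) + 717786) = 1/((568 + 438825)/(((-19598 + (-18 - 6*46)) - 169781) + (-4 + (½)*0)) + 717786) = 1/(439393/(((-19598 + (-18 - 276)) - 169781) + (-4 + 0)) + 717786) = 1/(439393/(((-19598 - 294) - 169781) - 4) + 717786) = 1/(439393/((-19892 - 169781) - 4) + 717786) = 1/(439393/(-189673 - 4) + 717786) = 1/(439393/(-189677) + 717786) = 1/(439393*(-1/189677) + 717786) = 1/(-439393/189677 + 717786) = 1/(136147055729/189677) = 189677/136147055729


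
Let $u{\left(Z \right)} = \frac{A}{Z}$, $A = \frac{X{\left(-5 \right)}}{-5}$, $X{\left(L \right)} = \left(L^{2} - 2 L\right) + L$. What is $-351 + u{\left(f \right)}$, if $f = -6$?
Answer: $-350$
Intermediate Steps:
$X{\left(L \right)} = L^{2} - L$
$A = -6$ ($A = \frac{\left(-5\right) \left(-1 - 5\right)}{-5} = \left(-5\right) \left(-6\right) \left(- \frac{1}{5}\right) = 30 \left(- \frac{1}{5}\right) = -6$)
$u{\left(Z \right)} = - \frac{6}{Z}$
$-351 + u{\left(f \right)} = -351 - \frac{6}{-6} = -351 - -1 = -351 + 1 = -350$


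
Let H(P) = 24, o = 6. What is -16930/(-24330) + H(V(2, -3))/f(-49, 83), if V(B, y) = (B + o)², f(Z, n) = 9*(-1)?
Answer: -4795/2433 ≈ -1.9708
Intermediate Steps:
f(Z, n) = -9
V(B, y) = (6 + B)² (V(B, y) = (B + 6)² = (6 + B)²)
-16930/(-24330) + H(V(2, -3))/f(-49, 83) = -16930/(-24330) + 24/(-9) = -16930*(-1/24330) + 24*(-⅑) = 1693/2433 - 8/3 = -4795/2433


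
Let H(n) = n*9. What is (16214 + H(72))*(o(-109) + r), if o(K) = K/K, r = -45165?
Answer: -761555368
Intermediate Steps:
H(n) = 9*n
o(K) = 1
(16214 + H(72))*(o(-109) + r) = (16214 + 9*72)*(1 - 45165) = (16214 + 648)*(-45164) = 16862*(-45164) = -761555368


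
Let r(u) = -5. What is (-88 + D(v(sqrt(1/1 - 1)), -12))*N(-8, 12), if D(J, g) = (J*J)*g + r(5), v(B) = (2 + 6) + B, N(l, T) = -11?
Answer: 9471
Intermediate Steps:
v(B) = 8 + B
D(J, g) = -5 + g*J**2 (D(J, g) = (J*J)*g - 5 = J**2*g - 5 = g*J**2 - 5 = -5 + g*J**2)
(-88 + D(v(sqrt(1/1 - 1)), -12))*N(-8, 12) = (-88 + (-5 - 12*(8 + sqrt(1/1 - 1))**2))*(-11) = (-88 + (-5 - 12*(8 + sqrt(1 - 1))**2))*(-11) = (-88 + (-5 - 12*(8 + sqrt(0))**2))*(-11) = (-88 + (-5 - 12*(8 + 0)**2))*(-11) = (-88 + (-5 - 12*8**2))*(-11) = (-88 + (-5 - 12*64))*(-11) = (-88 + (-5 - 768))*(-11) = (-88 - 773)*(-11) = -861*(-11) = 9471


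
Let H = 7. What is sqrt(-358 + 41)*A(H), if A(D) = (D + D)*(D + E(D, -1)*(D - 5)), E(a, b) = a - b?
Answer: 322*I*sqrt(317) ≈ 5733.0*I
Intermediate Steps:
A(D) = 2*D*(D + (1 + D)*(-5 + D)) (A(D) = (D + D)*(D + (D - 1*(-1))*(D - 5)) = (2*D)*(D + (D + 1)*(-5 + D)) = (2*D)*(D + (1 + D)*(-5 + D)) = 2*D*(D + (1 + D)*(-5 + D)))
sqrt(-358 + 41)*A(H) = sqrt(-358 + 41)*(2*7*(-5 + 7**2 - 3*7)) = sqrt(-317)*(2*7*(-5 + 49 - 21)) = (I*sqrt(317))*(2*7*23) = (I*sqrt(317))*322 = 322*I*sqrt(317)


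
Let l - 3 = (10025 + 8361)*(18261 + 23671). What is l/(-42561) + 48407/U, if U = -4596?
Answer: -1181800158769/65203452 ≈ -18125.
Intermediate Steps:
l = 770961755 (l = 3 + (10025 + 8361)*(18261 + 23671) = 3 + 18386*41932 = 3 + 770961752 = 770961755)
l/(-42561) + 48407/U = 770961755/(-42561) + 48407/(-4596) = 770961755*(-1/42561) + 48407*(-1/4596) = -770961755/42561 - 48407/4596 = -1181800158769/65203452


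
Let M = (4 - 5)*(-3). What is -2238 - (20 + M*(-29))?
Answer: -2171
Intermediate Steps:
M = 3 (M = -1*(-3) = 3)
-2238 - (20 + M*(-29)) = -2238 - (20 + 3*(-29)) = -2238 - (20 - 87) = -2238 - 1*(-67) = -2238 + 67 = -2171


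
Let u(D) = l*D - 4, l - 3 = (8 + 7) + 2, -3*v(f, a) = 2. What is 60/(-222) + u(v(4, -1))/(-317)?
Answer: -7586/35187 ≈ -0.21559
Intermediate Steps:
v(f, a) = -⅔ (v(f, a) = -⅓*2 = -⅔)
l = 20 (l = 3 + ((8 + 7) + 2) = 3 + (15 + 2) = 3 + 17 = 20)
u(D) = -4 + 20*D (u(D) = 20*D - 4 = -4 + 20*D)
60/(-222) + u(v(4, -1))/(-317) = 60/(-222) + (-4 + 20*(-⅔))/(-317) = 60*(-1/222) + (-4 - 40/3)*(-1/317) = -10/37 - 52/3*(-1/317) = -10/37 + 52/951 = -7586/35187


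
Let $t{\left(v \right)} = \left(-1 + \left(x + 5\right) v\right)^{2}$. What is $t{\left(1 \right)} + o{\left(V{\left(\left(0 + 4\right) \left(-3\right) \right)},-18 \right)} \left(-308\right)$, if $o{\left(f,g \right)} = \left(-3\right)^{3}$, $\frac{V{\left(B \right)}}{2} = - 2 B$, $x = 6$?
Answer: $8416$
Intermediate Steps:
$V{\left(B \right)} = - 4 B$ ($V{\left(B \right)} = 2 \left(- 2 B\right) = - 4 B$)
$o{\left(f,g \right)} = -27$
$t{\left(v \right)} = \left(-1 + 11 v\right)^{2}$ ($t{\left(v \right)} = \left(-1 + \left(6 + 5\right) v\right)^{2} = \left(-1 + 11 v\right)^{2}$)
$t{\left(1 \right)} + o{\left(V{\left(\left(0 + 4\right) \left(-3\right) \right)},-18 \right)} \left(-308\right) = \left(-1 + 11 \cdot 1\right)^{2} - -8316 = \left(-1 + 11\right)^{2} + 8316 = 10^{2} + 8316 = 100 + 8316 = 8416$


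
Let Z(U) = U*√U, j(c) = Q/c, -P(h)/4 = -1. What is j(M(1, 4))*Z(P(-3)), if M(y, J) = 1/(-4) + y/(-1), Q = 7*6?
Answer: -1344/5 ≈ -268.80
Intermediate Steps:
Q = 42
M(y, J) = -¼ - y (M(y, J) = 1*(-¼) + y*(-1) = -¼ - y)
P(h) = 4 (P(h) = -4*(-1) = 4)
j(c) = 42/c
Z(U) = U^(3/2)
j(M(1, 4))*Z(P(-3)) = (42/(-¼ - 1*1))*4^(3/2) = (42/(-¼ - 1))*8 = (42/(-5/4))*8 = (42*(-⅘))*8 = -168/5*8 = -1344/5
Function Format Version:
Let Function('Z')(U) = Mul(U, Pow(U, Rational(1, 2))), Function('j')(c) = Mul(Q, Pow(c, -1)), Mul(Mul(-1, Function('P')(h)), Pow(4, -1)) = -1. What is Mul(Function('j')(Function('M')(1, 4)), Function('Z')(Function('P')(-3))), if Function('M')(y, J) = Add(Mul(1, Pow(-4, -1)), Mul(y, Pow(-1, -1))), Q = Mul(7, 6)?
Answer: Rational(-1344, 5) ≈ -268.80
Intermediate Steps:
Q = 42
Function('M')(y, J) = Add(Rational(-1, 4), Mul(-1, y)) (Function('M')(y, J) = Add(Mul(1, Rational(-1, 4)), Mul(y, -1)) = Add(Rational(-1, 4), Mul(-1, y)))
Function('P')(h) = 4 (Function('P')(h) = Mul(-4, -1) = 4)
Function('j')(c) = Mul(42, Pow(c, -1))
Function('Z')(U) = Pow(U, Rational(3, 2))
Mul(Function('j')(Function('M')(1, 4)), Function('Z')(Function('P')(-3))) = Mul(Mul(42, Pow(Add(Rational(-1, 4), Mul(-1, 1)), -1)), Pow(4, Rational(3, 2))) = Mul(Mul(42, Pow(Add(Rational(-1, 4), -1), -1)), 8) = Mul(Mul(42, Pow(Rational(-5, 4), -1)), 8) = Mul(Mul(42, Rational(-4, 5)), 8) = Mul(Rational(-168, 5), 8) = Rational(-1344, 5)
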